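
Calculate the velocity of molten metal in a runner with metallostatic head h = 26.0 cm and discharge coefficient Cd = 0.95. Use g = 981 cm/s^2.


Formula: v = Cd * sqrt(2 * g * h)  (Torricelli with discharge coefficient)
2*g*h = 2 * 981 * 26.0 = 51012.0 cm^2/s^2
sqrt(51012.0) = 225.85836 cm/s
v = 0.95 * 225.85836 = 214.5654 cm/s


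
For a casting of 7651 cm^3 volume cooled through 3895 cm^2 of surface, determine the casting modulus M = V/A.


Formula: Casting Modulus M = V / A
M = 7651 cm^3 / 3895 cm^2 = 1.9643 cm

1.9643 cm


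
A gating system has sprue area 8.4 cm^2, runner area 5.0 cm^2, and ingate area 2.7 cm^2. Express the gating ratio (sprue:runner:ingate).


Sprue:Runner:Ingate = 1 : 5.0/8.4 : 2.7/8.4 = 1:0.60:0.32

1:0.60:0.32


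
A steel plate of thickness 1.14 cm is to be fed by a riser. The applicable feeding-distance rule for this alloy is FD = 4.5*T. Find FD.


Formula: FD = 4.5 * T  (riser feeding-distance rule)
FD = 4.5 * 1.14 cm = 5.1300 cm


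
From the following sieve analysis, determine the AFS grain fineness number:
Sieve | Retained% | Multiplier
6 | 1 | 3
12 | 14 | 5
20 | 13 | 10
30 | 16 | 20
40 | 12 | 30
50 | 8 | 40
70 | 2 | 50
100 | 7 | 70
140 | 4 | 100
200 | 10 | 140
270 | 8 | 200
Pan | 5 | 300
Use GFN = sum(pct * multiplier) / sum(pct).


Formula: GFN = sum(pct * multiplier) / sum(pct)
sum(pct * multiplier) = 6693
sum(pct) = 100
GFN = 6693 / 100 = 66.93

Answer: 66.93


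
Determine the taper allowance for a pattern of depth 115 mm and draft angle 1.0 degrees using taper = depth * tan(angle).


Formula: taper = depth * tan(draft_angle)
tan(1.0 deg) = 0.0174551
taper = 115 mm * 0.0174551 = 2.0073 mm


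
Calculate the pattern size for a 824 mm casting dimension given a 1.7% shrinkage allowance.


Formula: L_pattern = L_casting * (1 + shrinkage_rate/100)
Shrinkage factor = 1 + 1.7/100 = 1.017
L_pattern = 824 mm * 1.017 = 838.0080 mm

838.0080 mm


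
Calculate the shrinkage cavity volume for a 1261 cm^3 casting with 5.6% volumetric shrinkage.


Formula: V_shrink = V_casting * shrinkage_pct / 100
V_shrink = 1261 cm^3 * 5.6 / 100 = 70.6160 cm^3

Answer: 70.6160 cm^3


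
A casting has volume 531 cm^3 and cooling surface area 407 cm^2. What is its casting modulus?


Formula: Casting Modulus M = V / A
M = 531 cm^3 / 407 cm^2 = 1.3047 cm


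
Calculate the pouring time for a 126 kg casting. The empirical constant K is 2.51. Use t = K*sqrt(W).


Formula: t = K * sqrt(W)
sqrt(W) = sqrt(126) = 11.22497
t = 2.51 * 11.22497 = 28.1747 s

Final answer: 28.1747 s


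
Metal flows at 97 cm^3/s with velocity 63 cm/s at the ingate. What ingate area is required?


Formula: A_ingate = Q / v  (continuity equation)
A = 97 cm^3/s / 63 cm/s = 1.5397 cm^2

Answer: 1.5397 cm^2


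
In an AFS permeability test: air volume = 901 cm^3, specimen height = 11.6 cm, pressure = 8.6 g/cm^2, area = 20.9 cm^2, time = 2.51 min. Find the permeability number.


Formula: Permeability Number P = (V * H) / (p * A * t)
Numerator: V * H = 901 * 11.6 = 10451.6
Denominator: p * A * t = 8.6 * 20.9 * 2.51 = 451.1474
P = 10451.6 / 451.1474 = 23.1667

Answer: 23.1667


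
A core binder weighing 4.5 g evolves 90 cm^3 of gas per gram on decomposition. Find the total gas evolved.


Formula: V_gas = W_binder * gas_evolution_rate
V = 4.5 g * 90 cm^3/g = 405.0000 cm^3

405.0000 cm^3


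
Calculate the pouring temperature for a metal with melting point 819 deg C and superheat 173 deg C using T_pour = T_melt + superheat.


Formula: T_pour = T_melt + Superheat
T_pour = 819 + 173 = 992 deg C

Final answer: 992 deg C


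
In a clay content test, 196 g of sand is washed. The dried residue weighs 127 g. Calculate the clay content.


Formula: Clay% = (W_total - W_washed) / W_total * 100
Clay mass = 196 - 127 = 69 g
Clay% = 69 / 196 * 100 = 35.2041%

Answer: 35.2041%


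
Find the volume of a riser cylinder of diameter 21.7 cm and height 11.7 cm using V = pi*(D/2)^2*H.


Formula: V = pi * (D/2)^2 * H  (cylinder volume)
Radius = D/2 = 21.7/2 = 10.85 cm
V = pi * 10.85^2 * 11.7 = 4327.0829 cm^3


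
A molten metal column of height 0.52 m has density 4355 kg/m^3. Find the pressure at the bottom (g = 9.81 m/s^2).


Formula: P = rho * g * h
rho * g = 4355 * 9.81 = 42722.55 N/m^3
P = 42722.55 * 0.52 = 22215.7260 Pa

Final answer: 22215.7260 Pa


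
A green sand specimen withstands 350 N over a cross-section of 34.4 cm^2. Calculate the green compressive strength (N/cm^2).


Formula: Compressive Strength = Force / Area
Strength = 350 N / 34.4 cm^2 = 10.1744 N/cm^2

Final answer: 10.1744 N/cm^2


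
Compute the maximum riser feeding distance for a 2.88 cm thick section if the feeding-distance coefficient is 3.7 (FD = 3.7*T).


Formula: FD = 3.7 * T  (riser feeding-distance rule)
FD = 3.7 * 2.88 cm = 10.6560 cm


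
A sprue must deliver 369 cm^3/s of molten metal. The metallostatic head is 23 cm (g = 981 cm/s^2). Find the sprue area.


Formula: v = sqrt(2*g*h), A = Q/v
Velocity: v = sqrt(2 * 981 * 23) = sqrt(45126) = 212.4288 cm/s
Sprue area: A = Q / v = 369 / 212.4288 = 1.7371 cm^2

Final answer: 1.7371 cm^2


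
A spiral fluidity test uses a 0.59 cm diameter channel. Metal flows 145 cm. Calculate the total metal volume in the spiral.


Formula: V = pi * (d/2)^2 * L  (cylinder volume)
Radius = 0.59/2 = 0.295 cm
V = pi * 0.295^2 * 145 = 39.6426 cm^3


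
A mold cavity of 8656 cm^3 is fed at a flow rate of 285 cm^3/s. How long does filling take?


Formula: t_fill = V_mold / Q_flow
t = 8656 cm^3 / 285 cm^3/s = 30.3719 s


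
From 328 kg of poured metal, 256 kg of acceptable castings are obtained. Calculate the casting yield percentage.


Formula: Casting Yield = (W_good / W_total) * 100
Yield = (256 kg / 328 kg) * 100 = 78.0488%

Final answer: 78.0488%


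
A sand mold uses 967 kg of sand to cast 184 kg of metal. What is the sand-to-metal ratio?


Formula: Sand-to-Metal Ratio = W_sand / W_metal
Ratio = 967 kg / 184 kg = 5.2554


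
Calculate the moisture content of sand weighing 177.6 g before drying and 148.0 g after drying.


Formula: MC = (W_wet - W_dry) / W_wet * 100
Water mass = 177.6 - 148.0 = 29.6 g
MC = 29.6 / 177.6 * 100 = 16.6667%

Answer: 16.6667%


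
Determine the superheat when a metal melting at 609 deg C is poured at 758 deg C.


Formula: Superheat = T_pour - T_melt
Superheat = 758 - 609 = 149 deg C

Final answer: 149 deg C


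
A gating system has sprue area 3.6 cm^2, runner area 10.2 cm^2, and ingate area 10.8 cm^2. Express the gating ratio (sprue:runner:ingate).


Sprue:Runner:Ingate = 1 : 10.2/3.6 : 10.8/3.6 = 1:2.83:3.00

Answer: 1:2.83:3.00


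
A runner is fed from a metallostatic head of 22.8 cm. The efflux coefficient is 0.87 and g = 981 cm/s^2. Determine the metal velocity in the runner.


Formula: v = Cd * sqrt(2 * g * h)  (Torricelli with discharge coefficient)
2*g*h = 2 * 981 * 22.8 = 44733.6 cm^2/s^2
sqrt(44733.6) = 211.50319 cm/s
v = 0.87 * 211.50319 = 184.0078 cm/s


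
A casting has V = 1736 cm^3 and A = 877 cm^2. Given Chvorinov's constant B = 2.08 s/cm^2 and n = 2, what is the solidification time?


Formula: t_s = B * (V/A)^n  (Chvorinov's rule, n=2)
Modulus M = V/A = 1736/877 = 1.979475 cm
M^2 = 1.979475^2 = 3.918321 cm^2
t_s = 2.08 * 3.918321 = 8.1501 s

8.1501 s


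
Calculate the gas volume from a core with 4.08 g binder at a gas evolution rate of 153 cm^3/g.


Formula: V_gas = W_binder * gas_evolution_rate
V = 4.08 g * 153 cm^3/g = 624.2400 cm^3

624.2400 cm^3


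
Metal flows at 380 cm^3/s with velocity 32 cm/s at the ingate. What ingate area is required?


Formula: A_ingate = Q / v  (continuity equation)
A = 380 cm^3/s / 32 cm/s = 11.8750 cm^2


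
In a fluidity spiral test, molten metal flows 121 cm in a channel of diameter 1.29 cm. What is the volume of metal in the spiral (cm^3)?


Formula: V = pi * (d/2)^2 * L  (cylinder volume)
Radius = 1.29/2 = 0.645 cm
V = pi * 0.645^2 * 121 = 158.1447 cm^3

158.1447 cm^3


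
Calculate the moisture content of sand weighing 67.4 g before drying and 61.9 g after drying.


Formula: MC = (W_wet - W_dry) / W_wet * 100
Water mass = 67.4 - 61.9 = 5.5 g
MC = 5.5 / 67.4 * 100 = 8.1602%

Answer: 8.1602%


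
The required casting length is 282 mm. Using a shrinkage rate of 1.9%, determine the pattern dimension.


Formula: L_pattern = L_casting * (1 + shrinkage_rate/100)
Shrinkage factor = 1 + 1.9/100 = 1.019
L_pattern = 282 mm * 1.019 = 287.3580 mm


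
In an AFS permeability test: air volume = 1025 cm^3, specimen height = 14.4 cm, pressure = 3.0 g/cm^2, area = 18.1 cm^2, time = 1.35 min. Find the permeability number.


Formula: Permeability Number P = (V * H) / (p * A * t)
Numerator: V * H = 1025 * 14.4 = 14760.0
Denominator: p * A * t = 3.0 * 18.1 * 1.35 = 73.305
P = 14760.0 / 73.305 = 201.3505

Answer: 201.3505


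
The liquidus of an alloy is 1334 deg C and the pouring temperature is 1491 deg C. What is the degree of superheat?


Formula: Superheat = T_pour - T_melt
Superheat = 1491 - 1334 = 157 deg C

157 deg C


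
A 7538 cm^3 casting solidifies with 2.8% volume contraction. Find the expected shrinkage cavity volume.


Formula: V_shrink = V_casting * shrinkage_pct / 100
V_shrink = 7538 cm^3 * 2.8 / 100 = 211.0640 cm^3

211.0640 cm^3


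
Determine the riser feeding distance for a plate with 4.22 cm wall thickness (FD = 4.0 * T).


Formula: FD = 4.0 * T  (riser feeding-distance rule)
FD = 4.0 * 4.22 cm = 16.8800 cm

16.8800 cm


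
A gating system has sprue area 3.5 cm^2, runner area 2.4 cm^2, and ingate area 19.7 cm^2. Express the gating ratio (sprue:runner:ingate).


Sprue:Runner:Ingate = 1 : 2.4/3.5 : 19.7/3.5 = 1:0.69:5.63

Answer: 1:0.69:5.63


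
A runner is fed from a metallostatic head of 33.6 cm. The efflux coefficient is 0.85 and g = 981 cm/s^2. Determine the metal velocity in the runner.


Formula: v = Cd * sqrt(2 * g * h)  (Torricelli with discharge coefficient)
2*g*h = 2 * 981 * 33.6 = 65923.2 cm^2/s^2
sqrt(65923.2) = 256.75514 cm/s
v = 0.85 * 256.75514 = 218.2419 cm/s

Final answer: 218.2419 cm/s


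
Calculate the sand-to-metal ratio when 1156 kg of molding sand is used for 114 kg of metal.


Formula: Sand-to-Metal Ratio = W_sand / W_metal
Ratio = 1156 kg / 114 kg = 10.1404


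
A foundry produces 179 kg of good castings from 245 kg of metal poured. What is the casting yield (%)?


Formula: Casting Yield = (W_good / W_total) * 100
Yield = (179 kg / 245 kg) * 100 = 73.0612%

Answer: 73.0612%


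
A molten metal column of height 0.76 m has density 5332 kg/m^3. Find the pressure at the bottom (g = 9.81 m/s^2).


Formula: P = rho * g * h
rho * g = 5332 * 9.81 = 52306.92 N/m^3
P = 52306.92 * 0.76 = 39753.2592 Pa

39753.2592 Pa


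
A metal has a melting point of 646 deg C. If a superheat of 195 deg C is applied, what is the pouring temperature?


Formula: T_pour = T_melt + Superheat
T_pour = 646 + 195 = 841 deg C

841 deg C


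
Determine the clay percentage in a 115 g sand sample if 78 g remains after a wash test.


Formula: Clay% = (W_total - W_washed) / W_total * 100
Clay mass = 115 - 78 = 37 g
Clay% = 37 / 115 * 100 = 32.1739%

Answer: 32.1739%


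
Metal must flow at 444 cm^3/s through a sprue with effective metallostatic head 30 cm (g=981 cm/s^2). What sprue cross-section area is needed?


Formula: v = sqrt(2*g*h), A = Q/v
Velocity: v = sqrt(2 * 981 * 30) = sqrt(58860) = 242.6108 cm/s
Sprue area: A = Q / v = 444 / 242.6108 = 1.8301 cm^2

Answer: 1.8301 cm^2


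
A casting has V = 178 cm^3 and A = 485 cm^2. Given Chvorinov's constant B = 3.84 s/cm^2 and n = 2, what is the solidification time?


Formula: t_s = B * (V/A)^n  (Chvorinov's rule, n=2)
Modulus M = V/A = 178/485 = 0.367010 cm
M^2 = 0.367010^2 = 0.134696 cm^2
t_s = 3.84 * 0.134696 = 0.5172 s

Final answer: 0.5172 s


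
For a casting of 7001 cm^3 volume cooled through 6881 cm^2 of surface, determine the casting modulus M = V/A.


Formula: Casting Modulus M = V / A
M = 7001 cm^3 / 6881 cm^2 = 1.0174 cm

Answer: 1.0174 cm


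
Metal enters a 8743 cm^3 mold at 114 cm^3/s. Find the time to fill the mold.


Formula: t_fill = V_mold / Q_flow
t = 8743 cm^3 / 114 cm^3/s = 76.6930 s

Answer: 76.6930 s


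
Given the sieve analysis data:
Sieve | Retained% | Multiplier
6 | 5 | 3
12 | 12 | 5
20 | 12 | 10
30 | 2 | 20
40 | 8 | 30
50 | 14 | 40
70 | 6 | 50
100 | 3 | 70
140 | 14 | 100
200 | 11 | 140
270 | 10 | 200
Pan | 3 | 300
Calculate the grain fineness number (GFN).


Formula: GFN = sum(pct * multiplier) / sum(pct)
sum(pct * multiplier) = 7385
sum(pct) = 100
GFN = 7385 / 100 = 73.85

73.85


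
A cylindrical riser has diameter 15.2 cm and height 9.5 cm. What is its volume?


Formula: V = pi * (D/2)^2 * H  (cylinder volume)
Radius = D/2 = 15.2/2 = 7.6 cm
V = pi * 7.6^2 * 9.5 = 1723.8547 cm^3

1723.8547 cm^3


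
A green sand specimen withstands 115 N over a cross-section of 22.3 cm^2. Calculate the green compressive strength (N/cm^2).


Formula: Compressive Strength = Force / Area
Strength = 115 N / 22.3 cm^2 = 5.1570 N/cm^2


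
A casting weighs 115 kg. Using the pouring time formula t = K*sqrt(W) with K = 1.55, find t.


Formula: t = K * sqrt(W)
sqrt(W) = sqrt(115) = 10.72381
t = 1.55 * 10.72381 = 16.6219 s

Final answer: 16.6219 s


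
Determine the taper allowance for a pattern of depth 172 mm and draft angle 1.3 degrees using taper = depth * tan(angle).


Formula: taper = depth * tan(draft_angle)
tan(1.3 deg) = 0.0226932
taper = 172 mm * 0.0226932 = 3.9032 mm

3.9032 mm


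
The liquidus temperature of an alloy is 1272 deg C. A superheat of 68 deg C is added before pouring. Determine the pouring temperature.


Formula: T_pour = T_melt + Superheat
T_pour = 1272 + 68 = 1340 deg C

1340 deg C


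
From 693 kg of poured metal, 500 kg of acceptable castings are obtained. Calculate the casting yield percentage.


Formula: Casting Yield = (W_good / W_total) * 100
Yield = (500 kg / 693 kg) * 100 = 72.1501%

Answer: 72.1501%


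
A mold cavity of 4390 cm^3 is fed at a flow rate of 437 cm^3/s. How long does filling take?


Formula: t_fill = V_mold / Q_flow
t = 4390 cm^3 / 437 cm^3/s = 10.0458 s

10.0458 s


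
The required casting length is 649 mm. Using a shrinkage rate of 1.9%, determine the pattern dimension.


Formula: L_pattern = L_casting * (1 + shrinkage_rate/100)
Shrinkage factor = 1 + 1.9/100 = 1.019
L_pattern = 649 mm * 1.019 = 661.3310 mm


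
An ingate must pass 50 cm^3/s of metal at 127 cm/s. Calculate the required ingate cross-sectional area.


Formula: A_ingate = Q / v  (continuity equation)
A = 50 cm^3/s / 127 cm/s = 0.3937 cm^2

0.3937 cm^2


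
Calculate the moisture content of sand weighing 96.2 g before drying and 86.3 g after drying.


Formula: MC = (W_wet - W_dry) / W_wet * 100
Water mass = 96.2 - 86.3 = 9.9 g
MC = 9.9 / 96.2 * 100 = 10.2911%

Final answer: 10.2911%


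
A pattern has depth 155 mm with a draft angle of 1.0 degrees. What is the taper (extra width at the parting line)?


Formula: taper = depth * tan(draft_angle)
tan(1.0 deg) = 0.0174551
taper = 155 mm * 0.0174551 = 2.7055 mm

2.7055 mm


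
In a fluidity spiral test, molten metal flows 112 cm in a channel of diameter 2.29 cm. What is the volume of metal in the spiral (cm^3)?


Formula: V = pi * (d/2)^2 * L  (cylinder volume)
Radius = 2.29/2 = 1.145 cm
V = pi * 1.145^2 * 112 = 461.2951 cm^3

461.2951 cm^3


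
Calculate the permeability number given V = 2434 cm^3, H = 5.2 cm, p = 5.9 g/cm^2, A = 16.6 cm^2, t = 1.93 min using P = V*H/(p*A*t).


Formula: Permeability Number P = (V * H) / (p * A * t)
Numerator: V * H = 2434 * 5.2 = 12656.8
Denominator: p * A * t = 5.9 * 16.6 * 1.93 = 189.0242
P = 12656.8 / 189.0242 = 66.9586

66.9586


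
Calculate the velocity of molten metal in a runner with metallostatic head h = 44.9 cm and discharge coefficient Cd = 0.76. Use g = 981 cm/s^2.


Formula: v = Cd * sqrt(2 * g * h)  (Torricelli with discharge coefficient)
2*g*h = 2 * 981 * 44.9 = 88093.8 cm^2/s^2
sqrt(88093.8) = 296.80600 cm/s
v = 0.76 * 296.80600 = 225.5726 cm/s


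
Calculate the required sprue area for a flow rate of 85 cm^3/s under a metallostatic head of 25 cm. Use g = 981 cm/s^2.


Formula: v = sqrt(2*g*h), A = Q/v
Velocity: v = sqrt(2 * 981 * 25) = sqrt(49050) = 221.4723 cm/s
Sprue area: A = Q / v = 85 / 221.4723 = 0.3838 cm^2

0.3838 cm^2


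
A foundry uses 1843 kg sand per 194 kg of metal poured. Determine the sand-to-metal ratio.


Formula: Sand-to-Metal Ratio = W_sand / W_metal
Ratio = 1843 kg / 194 kg = 9.5000


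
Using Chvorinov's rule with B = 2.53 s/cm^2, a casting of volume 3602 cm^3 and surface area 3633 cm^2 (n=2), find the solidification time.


Formula: t_s = B * (V/A)^n  (Chvorinov's rule, n=2)
Modulus M = V/A = 3602/3633 = 0.991467 cm
M^2 = 0.991467^2 = 0.983007 cm^2
t_s = 2.53 * 0.983007 = 2.4870 s

2.4870 s


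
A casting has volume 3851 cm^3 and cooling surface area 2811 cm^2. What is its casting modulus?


Formula: Casting Modulus M = V / A
M = 3851 cm^3 / 2811 cm^2 = 1.3700 cm

Answer: 1.3700 cm


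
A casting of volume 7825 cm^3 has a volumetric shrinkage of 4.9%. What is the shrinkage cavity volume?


Formula: V_shrink = V_casting * shrinkage_pct / 100
V_shrink = 7825 cm^3 * 4.9 / 100 = 383.4250 cm^3


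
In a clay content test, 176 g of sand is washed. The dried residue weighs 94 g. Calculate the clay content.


Formula: Clay% = (W_total - W_washed) / W_total * 100
Clay mass = 176 - 94 = 82 g
Clay% = 82 / 176 * 100 = 46.5909%

Final answer: 46.5909%


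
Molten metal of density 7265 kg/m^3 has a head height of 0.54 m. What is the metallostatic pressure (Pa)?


Formula: P = rho * g * h
rho * g = 7265 * 9.81 = 71269.65 N/m^3
P = 71269.65 * 0.54 = 38485.6110 Pa

38485.6110 Pa


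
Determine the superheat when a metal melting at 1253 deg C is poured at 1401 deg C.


Formula: Superheat = T_pour - T_melt
Superheat = 1401 - 1253 = 148 deg C

Final answer: 148 deg C


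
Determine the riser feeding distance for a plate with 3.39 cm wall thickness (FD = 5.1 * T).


Formula: FD = 5.1 * T  (riser feeding-distance rule)
FD = 5.1 * 3.39 cm = 17.2890 cm

Answer: 17.2890 cm


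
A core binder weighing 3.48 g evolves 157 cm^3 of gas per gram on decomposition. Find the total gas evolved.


Formula: V_gas = W_binder * gas_evolution_rate
V = 3.48 g * 157 cm^3/g = 546.3600 cm^3

546.3600 cm^3


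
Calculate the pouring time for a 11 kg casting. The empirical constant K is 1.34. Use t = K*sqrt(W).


Formula: t = K * sqrt(W)
sqrt(W) = sqrt(11) = 3.31662
t = 1.34 * 3.31662 = 4.4443 s

4.4443 s


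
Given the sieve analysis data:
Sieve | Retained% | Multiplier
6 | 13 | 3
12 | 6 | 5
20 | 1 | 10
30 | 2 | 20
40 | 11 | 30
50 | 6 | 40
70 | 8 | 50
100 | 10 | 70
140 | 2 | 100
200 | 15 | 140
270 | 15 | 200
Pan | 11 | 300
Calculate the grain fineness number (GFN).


Formula: GFN = sum(pct * multiplier) / sum(pct)
sum(pct * multiplier) = 10389
sum(pct) = 100
GFN = 10389 / 100 = 103.89

103.89


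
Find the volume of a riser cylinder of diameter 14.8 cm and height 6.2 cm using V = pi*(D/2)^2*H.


Formula: V = pi * (D/2)^2 * H  (cylinder volume)
Radius = D/2 = 14.8/2 = 7.4 cm
V = pi * 7.4^2 * 6.2 = 1066.6084 cm^3

Answer: 1066.6084 cm^3


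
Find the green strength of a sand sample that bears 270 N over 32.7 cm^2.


Formula: Compressive Strength = Force / Area
Strength = 270 N / 32.7 cm^2 = 8.2569 N/cm^2

Answer: 8.2569 N/cm^2


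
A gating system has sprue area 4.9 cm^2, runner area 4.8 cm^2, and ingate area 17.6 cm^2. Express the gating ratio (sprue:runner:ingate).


Sprue:Runner:Ingate = 1 : 4.8/4.9 : 17.6/4.9 = 1:0.98:3.59

Final answer: 1:0.98:3.59


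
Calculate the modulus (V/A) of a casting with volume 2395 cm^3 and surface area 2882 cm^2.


Formula: Casting Modulus M = V / A
M = 2395 cm^3 / 2882 cm^2 = 0.8310 cm

Answer: 0.8310 cm


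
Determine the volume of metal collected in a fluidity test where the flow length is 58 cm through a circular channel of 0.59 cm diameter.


Formula: V = pi * (d/2)^2 * L  (cylinder volume)
Radius = 0.59/2 = 0.295 cm
V = pi * 0.295^2 * 58 = 15.8570 cm^3

15.8570 cm^3


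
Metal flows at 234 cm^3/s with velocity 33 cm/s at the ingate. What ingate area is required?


Formula: A_ingate = Q / v  (continuity equation)
A = 234 cm^3/s / 33 cm/s = 7.0909 cm^2

Final answer: 7.0909 cm^2


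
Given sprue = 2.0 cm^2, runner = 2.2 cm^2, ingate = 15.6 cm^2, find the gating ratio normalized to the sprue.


Sprue:Runner:Ingate = 1 : 2.2/2.0 : 15.6/2.0 = 1:1.10:7.80

Final answer: 1:1.10:7.80


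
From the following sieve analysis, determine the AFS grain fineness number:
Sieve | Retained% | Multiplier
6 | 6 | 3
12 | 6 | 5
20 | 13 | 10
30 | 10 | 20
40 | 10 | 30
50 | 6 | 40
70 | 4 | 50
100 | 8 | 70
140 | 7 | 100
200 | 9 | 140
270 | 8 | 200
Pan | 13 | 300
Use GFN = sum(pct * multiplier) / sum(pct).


Formula: GFN = sum(pct * multiplier) / sum(pct)
sum(pct * multiplier) = 9138
sum(pct) = 100
GFN = 9138 / 100 = 91.38

Answer: 91.38


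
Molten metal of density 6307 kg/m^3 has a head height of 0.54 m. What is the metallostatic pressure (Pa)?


Formula: P = rho * g * h
rho * g = 6307 * 9.81 = 61871.67 N/m^3
P = 61871.67 * 0.54 = 33410.7018 Pa

Final answer: 33410.7018 Pa


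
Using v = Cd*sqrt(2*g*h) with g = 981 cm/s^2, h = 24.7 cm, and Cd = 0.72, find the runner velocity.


Formula: v = Cd * sqrt(2 * g * h)  (Torricelli with discharge coefficient)
2*g*h = 2 * 981 * 24.7 = 48461.4 cm^2/s^2
sqrt(48461.4) = 220.13950 cm/s
v = 0.72 * 220.13950 = 158.5004 cm/s

Answer: 158.5004 cm/s


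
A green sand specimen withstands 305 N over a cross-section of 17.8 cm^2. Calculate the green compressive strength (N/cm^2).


Formula: Compressive Strength = Force / Area
Strength = 305 N / 17.8 cm^2 = 17.1348 N/cm^2

17.1348 N/cm^2


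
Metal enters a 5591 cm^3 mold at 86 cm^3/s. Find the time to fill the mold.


Formula: t_fill = V_mold / Q_flow
t = 5591 cm^3 / 86 cm^3/s = 65.0116 s

65.0116 s


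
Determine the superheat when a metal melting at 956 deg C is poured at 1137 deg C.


Formula: Superheat = T_pour - T_melt
Superheat = 1137 - 956 = 181 deg C

181 deg C


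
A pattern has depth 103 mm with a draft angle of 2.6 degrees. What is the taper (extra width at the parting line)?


Formula: taper = depth * tan(draft_angle)
tan(2.6 deg) = 0.0454097
taper = 103 mm * 0.0454097 = 4.6772 mm

Final answer: 4.6772 mm


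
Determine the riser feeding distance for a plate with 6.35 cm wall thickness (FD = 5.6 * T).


Formula: FD = 5.6 * T  (riser feeding-distance rule)
FD = 5.6 * 6.35 cm = 35.5600 cm


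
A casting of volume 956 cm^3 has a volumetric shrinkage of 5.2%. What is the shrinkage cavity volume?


Formula: V_shrink = V_casting * shrinkage_pct / 100
V_shrink = 956 cm^3 * 5.2 / 100 = 49.7120 cm^3

Final answer: 49.7120 cm^3


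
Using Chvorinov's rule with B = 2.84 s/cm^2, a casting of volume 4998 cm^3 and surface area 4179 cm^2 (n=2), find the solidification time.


Formula: t_s = B * (V/A)^n  (Chvorinov's rule, n=2)
Modulus M = V/A = 4998/4179 = 1.195980 cm
M^2 = 1.195980^2 = 1.430368 cm^2
t_s = 2.84 * 1.430368 = 4.0622 s

Answer: 4.0622 s


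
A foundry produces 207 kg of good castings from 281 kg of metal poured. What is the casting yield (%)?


Formula: Casting Yield = (W_good / W_total) * 100
Yield = (207 kg / 281 kg) * 100 = 73.6655%

Answer: 73.6655%


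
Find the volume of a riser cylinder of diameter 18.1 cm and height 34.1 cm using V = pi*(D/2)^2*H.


Formula: V = pi * (D/2)^2 * H  (cylinder volume)
Radius = D/2 = 18.1/2 = 9.05 cm
V = pi * 9.05^2 * 34.1 = 8774.0764 cm^3

8774.0764 cm^3


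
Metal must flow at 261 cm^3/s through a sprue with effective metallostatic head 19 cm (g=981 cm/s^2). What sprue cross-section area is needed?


Formula: v = sqrt(2*g*h), A = Q/v
Velocity: v = sqrt(2 * 981 * 19) = sqrt(37278) = 193.0751 cm/s
Sprue area: A = Q / v = 261 / 193.0751 = 1.3518 cm^2

1.3518 cm^2


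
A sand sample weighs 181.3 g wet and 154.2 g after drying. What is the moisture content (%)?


Formula: MC = (W_wet - W_dry) / W_wet * 100
Water mass = 181.3 - 154.2 = 27.1 g
MC = 27.1 / 181.3 * 100 = 14.9476%

Final answer: 14.9476%


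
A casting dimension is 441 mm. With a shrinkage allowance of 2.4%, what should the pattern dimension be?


Formula: L_pattern = L_casting * (1 + shrinkage_rate/100)
Shrinkage factor = 1 + 2.4/100 = 1.024
L_pattern = 441 mm * 1.024 = 451.5840 mm

Answer: 451.5840 mm


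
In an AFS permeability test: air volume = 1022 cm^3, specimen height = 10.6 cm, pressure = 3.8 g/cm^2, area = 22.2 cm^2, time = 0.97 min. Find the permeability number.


Formula: Permeability Number P = (V * H) / (p * A * t)
Numerator: V * H = 1022 * 10.6 = 10833.2
Denominator: p * A * t = 3.8 * 22.2 * 0.97 = 81.8292
P = 10833.2 / 81.8292 = 132.3879

132.3879


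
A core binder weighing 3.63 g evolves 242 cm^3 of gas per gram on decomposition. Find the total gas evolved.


Formula: V_gas = W_binder * gas_evolution_rate
V = 3.63 g * 242 cm^3/g = 878.4600 cm^3


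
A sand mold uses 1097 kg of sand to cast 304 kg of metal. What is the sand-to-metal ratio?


Formula: Sand-to-Metal Ratio = W_sand / W_metal
Ratio = 1097 kg / 304 kg = 3.6086

3.6086


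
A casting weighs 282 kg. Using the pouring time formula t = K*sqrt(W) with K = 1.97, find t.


Formula: t = K * sqrt(W)
sqrt(W) = sqrt(282) = 16.79286
t = 1.97 * 16.79286 = 33.0819 s

Final answer: 33.0819 s


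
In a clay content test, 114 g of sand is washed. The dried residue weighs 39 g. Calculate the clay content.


Formula: Clay% = (W_total - W_washed) / W_total * 100
Clay mass = 114 - 39 = 75 g
Clay% = 75 / 114 * 100 = 65.7895%

65.7895%


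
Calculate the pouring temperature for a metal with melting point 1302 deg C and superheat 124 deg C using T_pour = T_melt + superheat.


Formula: T_pour = T_melt + Superheat
T_pour = 1302 + 124 = 1426 deg C

1426 deg C


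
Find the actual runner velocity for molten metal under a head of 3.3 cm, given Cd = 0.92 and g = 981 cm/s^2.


Formula: v = Cd * sqrt(2 * g * h)  (Torricelli with discharge coefficient)
2*g*h = 2 * 981 * 3.3 = 6474.6 cm^2/s^2
sqrt(6474.6) = 80.46490 cm/s
v = 0.92 * 80.46490 = 74.0277 cm/s


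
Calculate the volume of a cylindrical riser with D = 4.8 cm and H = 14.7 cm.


Formula: V = pi * (D/2)^2 * H  (cylinder volume)
Radius = D/2 = 4.8/2 = 2.4 cm
V = pi * 2.4^2 * 14.7 = 266.0049 cm^3

266.0049 cm^3


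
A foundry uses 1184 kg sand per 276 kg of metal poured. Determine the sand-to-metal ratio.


Formula: Sand-to-Metal Ratio = W_sand / W_metal
Ratio = 1184 kg / 276 kg = 4.2899

4.2899


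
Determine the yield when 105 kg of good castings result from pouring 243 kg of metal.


Formula: Casting Yield = (W_good / W_total) * 100
Yield = (105 kg / 243 kg) * 100 = 43.2099%

Answer: 43.2099%


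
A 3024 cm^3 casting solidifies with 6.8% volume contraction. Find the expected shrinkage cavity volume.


Formula: V_shrink = V_casting * shrinkage_pct / 100
V_shrink = 3024 cm^3 * 6.8 / 100 = 205.6320 cm^3


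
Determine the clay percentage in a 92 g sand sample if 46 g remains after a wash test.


Formula: Clay% = (W_total - W_washed) / W_total * 100
Clay mass = 92 - 46 = 46 g
Clay% = 46 / 92 * 100 = 50.0000%

Final answer: 50.0000%


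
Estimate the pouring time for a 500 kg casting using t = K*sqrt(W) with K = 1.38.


Formula: t = K * sqrt(W)
sqrt(W) = sqrt(500) = 22.36068
t = 1.38 * 22.36068 = 30.8577 s

Final answer: 30.8577 s


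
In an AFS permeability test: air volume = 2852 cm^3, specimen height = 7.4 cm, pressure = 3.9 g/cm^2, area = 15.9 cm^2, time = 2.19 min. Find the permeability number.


Formula: Permeability Number P = (V * H) / (p * A * t)
Numerator: V * H = 2852 * 7.4 = 21104.8
Denominator: p * A * t = 3.9 * 15.9 * 2.19 = 135.8019
P = 21104.8 / 135.8019 = 155.4087

155.4087


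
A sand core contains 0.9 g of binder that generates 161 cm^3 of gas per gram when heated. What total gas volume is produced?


Formula: V_gas = W_binder * gas_evolution_rate
V = 0.9 g * 161 cm^3/g = 144.9000 cm^3

Answer: 144.9000 cm^3


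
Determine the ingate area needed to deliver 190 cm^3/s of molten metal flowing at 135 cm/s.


Formula: A_ingate = Q / v  (continuity equation)
A = 190 cm^3/s / 135 cm/s = 1.4074 cm^2

Final answer: 1.4074 cm^2


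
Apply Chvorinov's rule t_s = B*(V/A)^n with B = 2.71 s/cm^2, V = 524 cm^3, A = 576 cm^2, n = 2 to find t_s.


Formula: t_s = B * (V/A)^n  (Chvorinov's rule, n=2)
Modulus M = V/A = 524/576 = 0.909722 cm
M^2 = 0.909722^2 = 0.827594 cm^2
t_s = 2.71 * 0.827594 = 2.2428 s

2.2428 s


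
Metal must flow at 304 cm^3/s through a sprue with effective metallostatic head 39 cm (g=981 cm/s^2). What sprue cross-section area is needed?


Formula: v = sqrt(2*g*h), A = Q/v
Velocity: v = sqrt(2 * 981 * 39) = sqrt(76518) = 276.6189 cm/s
Sprue area: A = Q / v = 304 / 276.6189 = 1.0990 cm^2


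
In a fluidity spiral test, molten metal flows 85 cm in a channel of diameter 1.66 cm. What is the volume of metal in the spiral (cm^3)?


Formula: V = pi * (d/2)^2 * L  (cylinder volume)
Radius = 1.66/2 = 0.83 cm
V = pi * 0.83^2 * 85 = 183.9607 cm^3


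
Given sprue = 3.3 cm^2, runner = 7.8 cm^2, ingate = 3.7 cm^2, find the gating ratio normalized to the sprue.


Sprue:Runner:Ingate = 1 : 7.8/3.3 : 3.7/3.3 = 1:2.36:1.12


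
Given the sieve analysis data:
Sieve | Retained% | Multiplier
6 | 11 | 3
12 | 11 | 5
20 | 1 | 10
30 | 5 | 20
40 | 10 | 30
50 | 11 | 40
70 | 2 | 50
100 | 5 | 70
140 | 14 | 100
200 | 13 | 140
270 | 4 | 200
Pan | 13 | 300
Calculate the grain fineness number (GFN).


Formula: GFN = sum(pct * multiplier) / sum(pct)
sum(pct * multiplier) = 9308
sum(pct) = 100
GFN = 9308 / 100 = 93.08

Final answer: 93.08


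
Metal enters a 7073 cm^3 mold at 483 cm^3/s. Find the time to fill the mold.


Formula: t_fill = V_mold / Q_flow
t = 7073 cm^3 / 483 cm^3/s = 14.6439 s

14.6439 s


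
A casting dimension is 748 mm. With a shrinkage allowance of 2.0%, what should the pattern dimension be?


Formula: L_pattern = L_casting * (1 + shrinkage_rate/100)
Shrinkage factor = 1 + 2.0/100 = 1.02
L_pattern = 748 mm * 1.02 = 762.9600 mm

Answer: 762.9600 mm


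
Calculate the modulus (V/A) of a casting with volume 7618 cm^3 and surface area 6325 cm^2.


Formula: Casting Modulus M = V / A
M = 7618 cm^3 / 6325 cm^2 = 1.2044 cm

Answer: 1.2044 cm


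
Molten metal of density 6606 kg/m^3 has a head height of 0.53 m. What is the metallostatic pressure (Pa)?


Formula: P = rho * g * h
rho * g = 6606 * 9.81 = 64804.86 N/m^3
P = 64804.86 * 0.53 = 34346.5758 Pa

Final answer: 34346.5758 Pa


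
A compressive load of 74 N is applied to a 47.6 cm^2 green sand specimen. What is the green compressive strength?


Formula: Compressive Strength = Force / Area
Strength = 74 N / 47.6 cm^2 = 1.5546 N/cm^2

1.5546 N/cm^2


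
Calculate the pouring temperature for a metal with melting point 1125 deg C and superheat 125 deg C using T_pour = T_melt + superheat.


Formula: T_pour = T_melt + Superheat
T_pour = 1125 + 125 = 1250 deg C

Final answer: 1250 deg C


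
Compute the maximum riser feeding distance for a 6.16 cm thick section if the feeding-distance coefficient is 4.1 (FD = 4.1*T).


Formula: FD = 4.1 * T  (riser feeding-distance rule)
FD = 4.1 * 6.16 cm = 25.2560 cm

25.2560 cm


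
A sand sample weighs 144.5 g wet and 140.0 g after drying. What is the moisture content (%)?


Formula: MC = (W_wet - W_dry) / W_wet * 100
Water mass = 144.5 - 140.0 = 4.5 g
MC = 4.5 / 144.5 * 100 = 3.1142%

3.1142%


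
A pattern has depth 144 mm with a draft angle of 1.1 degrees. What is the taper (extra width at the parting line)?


Formula: taper = depth * tan(draft_angle)
tan(1.1 deg) = 0.0192010
taper = 144 mm * 0.0192010 = 2.7649 mm

Answer: 2.7649 mm


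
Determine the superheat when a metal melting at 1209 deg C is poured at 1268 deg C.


Formula: Superheat = T_pour - T_melt
Superheat = 1268 - 1209 = 59 deg C


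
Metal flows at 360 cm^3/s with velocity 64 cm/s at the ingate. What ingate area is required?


Formula: A_ingate = Q / v  (continuity equation)
A = 360 cm^3/s / 64 cm/s = 5.6250 cm^2

5.6250 cm^2


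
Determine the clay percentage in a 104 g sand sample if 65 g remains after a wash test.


Formula: Clay% = (W_total - W_washed) / W_total * 100
Clay mass = 104 - 65 = 39 g
Clay% = 39 / 104 * 100 = 37.5000%

Final answer: 37.5000%


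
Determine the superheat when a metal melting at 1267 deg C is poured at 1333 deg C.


Formula: Superheat = T_pour - T_melt
Superheat = 1333 - 1267 = 66 deg C

Answer: 66 deg C


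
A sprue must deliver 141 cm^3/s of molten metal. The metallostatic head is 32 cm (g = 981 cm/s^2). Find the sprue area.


Formula: v = sqrt(2*g*h), A = Q/v
Velocity: v = sqrt(2 * 981 * 32) = sqrt(62784) = 250.5674 cm/s
Sprue area: A = Q / v = 141 / 250.5674 = 0.5627 cm^2


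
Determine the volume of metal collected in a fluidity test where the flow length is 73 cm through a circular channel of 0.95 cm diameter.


Formula: V = pi * (d/2)^2 * L  (cylinder volume)
Radius = 0.95/2 = 0.475 cm
V = pi * 0.475^2 * 73 = 51.7440 cm^3

Final answer: 51.7440 cm^3


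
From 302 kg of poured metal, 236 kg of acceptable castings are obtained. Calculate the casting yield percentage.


Formula: Casting Yield = (W_good / W_total) * 100
Yield = (236 kg / 302 kg) * 100 = 78.1457%

Answer: 78.1457%


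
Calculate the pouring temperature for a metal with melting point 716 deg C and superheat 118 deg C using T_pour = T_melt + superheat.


Formula: T_pour = T_melt + Superheat
T_pour = 716 + 118 = 834 deg C

Answer: 834 deg C


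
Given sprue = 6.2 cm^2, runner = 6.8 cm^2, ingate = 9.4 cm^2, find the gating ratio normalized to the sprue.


Sprue:Runner:Ingate = 1 : 6.8/6.2 : 9.4/6.2 = 1:1.10:1.52

Final answer: 1:1.10:1.52


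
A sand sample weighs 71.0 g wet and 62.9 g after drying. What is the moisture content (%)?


Formula: MC = (W_wet - W_dry) / W_wet * 100
Water mass = 71.0 - 62.9 = 8.1 g
MC = 8.1 / 71.0 * 100 = 11.4085%

Answer: 11.4085%


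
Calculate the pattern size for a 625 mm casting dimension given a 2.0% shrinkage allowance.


Formula: L_pattern = L_casting * (1 + shrinkage_rate/100)
Shrinkage factor = 1 + 2.0/100 = 1.02
L_pattern = 625 mm * 1.02 = 637.5000 mm

637.5000 mm


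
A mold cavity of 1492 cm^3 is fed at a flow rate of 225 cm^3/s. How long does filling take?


Formula: t_fill = V_mold / Q_flow
t = 1492 cm^3 / 225 cm^3/s = 6.6311 s

6.6311 s


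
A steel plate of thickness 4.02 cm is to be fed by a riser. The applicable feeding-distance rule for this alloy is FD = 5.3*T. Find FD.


Formula: FD = 5.3 * T  (riser feeding-distance rule)
FD = 5.3 * 4.02 cm = 21.3060 cm

21.3060 cm


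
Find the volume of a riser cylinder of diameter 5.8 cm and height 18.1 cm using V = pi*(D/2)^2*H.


Formula: V = pi * (D/2)^2 * H  (cylinder volume)
Radius = D/2 = 5.8/2 = 2.9 cm
V = pi * 2.9^2 * 18.1 = 478.2164 cm^3

Final answer: 478.2164 cm^3


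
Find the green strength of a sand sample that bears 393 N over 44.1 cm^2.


Formula: Compressive Strength = Force / Area
Strength = 393 N / 44.1 cm^2 = 8.9116 N/cm^2

8.9116 N/cm^2


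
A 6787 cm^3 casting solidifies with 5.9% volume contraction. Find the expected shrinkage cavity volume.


Formula: V_shrink = V_casting * shrinkage_pct / 100
V_shrink = 6787 cm^3 * 5.9 / 100 = 400.4330 cm^3

Final answer: 400.4330 cm^3


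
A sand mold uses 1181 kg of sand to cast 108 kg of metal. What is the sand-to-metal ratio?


Formula: Sand-to-Metal Ratio = W_sand / W_metal
Ratio = 1181 kg / 108 kg = 10.9352


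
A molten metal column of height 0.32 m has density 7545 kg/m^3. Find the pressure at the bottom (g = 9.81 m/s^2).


Formula: P = rho * g * h
rho * g = 7545 * 9.81 = 74016.45 N/m^3
P = 74016.45 * 0.32 = 23685.2640 Pa

Answer: 23685.2640 Pa


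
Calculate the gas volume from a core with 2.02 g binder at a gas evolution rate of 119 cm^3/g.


Formula: V_gas = W_binder * gas_evolution_rate
V = 2.02 g * 119 cm^3/g = 240.3800 cm^3

Final answer: 240.3800 cm^3


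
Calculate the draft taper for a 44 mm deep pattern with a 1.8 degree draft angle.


Formula: taper = depth * tan(draft_angle)
tan(1.8 deg) = 0.0314263
taper = 44 mm * 0.0314263 = 1.3828 mm

Answer: 1.3828 mm


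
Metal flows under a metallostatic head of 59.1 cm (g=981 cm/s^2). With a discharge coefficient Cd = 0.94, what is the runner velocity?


Formula: v = Cd * sqrt(2 * g * h)  (Torricelli with discharge coefficient)
2*g*h = 2 * 981 * 59.1 = 115954.2 cm^2/s^2
sqrt(115954.2) = 340.52048 cm/s
v = 0.94 * 340.52048 = 320.0893 cm/s


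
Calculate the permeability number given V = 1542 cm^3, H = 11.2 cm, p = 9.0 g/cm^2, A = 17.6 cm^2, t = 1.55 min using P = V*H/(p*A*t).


Formula: Permeability Number P = (V * H) / (p * A * t)
Numerator: V * H = 1542 * 11.2 = 17270.4
Denominator: p * A * t = 9.0 * 17.6 * 1.55 = 245.52
P = 17270.4 / 245.52 = 70.3421

70.3421


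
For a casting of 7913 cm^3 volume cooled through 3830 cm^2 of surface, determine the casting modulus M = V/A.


Formula: Casting Modulus M = V / A
M = 7913 cm^3 / 3830 cm^2 = 2.0661 cm

2.0661 cm


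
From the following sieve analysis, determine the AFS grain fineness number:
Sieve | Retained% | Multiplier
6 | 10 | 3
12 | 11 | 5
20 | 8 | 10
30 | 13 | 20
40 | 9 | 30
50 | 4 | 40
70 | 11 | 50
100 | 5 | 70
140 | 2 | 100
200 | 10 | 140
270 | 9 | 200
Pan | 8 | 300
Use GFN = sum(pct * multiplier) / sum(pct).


Formula: GFN = sum(pct * multiplier) / sum(pct)
sum(pct * multiplier) = 7555
sum(pct) = 100
GFN = 7555 / 100 = 75.55

Answer: 75.55


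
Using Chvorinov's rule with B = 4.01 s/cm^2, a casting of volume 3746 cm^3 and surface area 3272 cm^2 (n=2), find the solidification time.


Formula: t_s = B * (V/A)^n  (Chvorinov's rule, n=2)
Modulus M = V/A = 3746/3272 = 1.144866 cm
M^2 = 1.144866^2 = 1.310718 cm^2
t_s = 4.01 * 1.310718 = 5.2560 s


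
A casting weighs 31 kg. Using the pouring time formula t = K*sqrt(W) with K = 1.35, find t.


Formula: t = K * sqrt(W)
sqrt(W) = sqrt(31) = 5.56776
t = 1.35 * 5.56776 = 7.5165 s


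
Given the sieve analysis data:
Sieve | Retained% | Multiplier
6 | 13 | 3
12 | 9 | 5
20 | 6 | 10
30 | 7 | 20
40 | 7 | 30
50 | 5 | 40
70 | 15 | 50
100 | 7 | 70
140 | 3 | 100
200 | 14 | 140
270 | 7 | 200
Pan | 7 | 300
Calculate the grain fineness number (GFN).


Formula: GFN = sum(pct * multiplier) / sum(pct)
sum(pct * multiplier) = 7694
sum(pct) = 100
GFN = 7694 / 100 = 76.94


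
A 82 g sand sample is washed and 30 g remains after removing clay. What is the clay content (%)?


Formula: Clay% = (W_total - W_washed) / W_total * 100
Clay mass = 82 - 30 = 52 g
Clay% = 52 / 82 * 100 = 63.4146%

63.4146%


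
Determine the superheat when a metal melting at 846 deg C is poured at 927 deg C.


Formula: Superheat = T_pour - T_melt
Superheat = 927 - 846 = 81 deg C

81 deg C


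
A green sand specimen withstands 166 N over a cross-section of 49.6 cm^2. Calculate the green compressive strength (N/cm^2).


Formula: Compressive Strength = Force / Area
Strength = 166 N / 49.6 cm^2 = 3.3468 N/cm^2

Answer: 3.3468 N/cm^2


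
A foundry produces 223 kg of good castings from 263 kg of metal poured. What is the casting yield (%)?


Formula: Casting Yield = (W_good / W_total) * 100
Yield = (223 kg / 263 kg) * 100 = 84.7909%

Answer: 84.7909%


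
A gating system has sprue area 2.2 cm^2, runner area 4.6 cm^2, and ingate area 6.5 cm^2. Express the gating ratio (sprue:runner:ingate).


Sprue:Runner:Ingate = 1 : 4.6/2.2 : 6.5/2.2 = 1:2.09:2.95

Answer: 1:2.09:2.95
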